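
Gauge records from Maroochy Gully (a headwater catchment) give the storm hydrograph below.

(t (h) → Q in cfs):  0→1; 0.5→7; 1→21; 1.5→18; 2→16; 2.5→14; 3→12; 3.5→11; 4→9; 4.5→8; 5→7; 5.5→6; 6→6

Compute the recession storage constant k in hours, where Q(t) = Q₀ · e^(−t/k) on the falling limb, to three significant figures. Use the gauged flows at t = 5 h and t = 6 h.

On the falling limb, Q drops from 7 to 6 cfs between t = 5 h and t = 6 h (Δt = 1 h).
k = −Δt / ln(Q₂/Q₁) = −1 / ln(6/7) = 6.49 h.

k ≈ 6.49 h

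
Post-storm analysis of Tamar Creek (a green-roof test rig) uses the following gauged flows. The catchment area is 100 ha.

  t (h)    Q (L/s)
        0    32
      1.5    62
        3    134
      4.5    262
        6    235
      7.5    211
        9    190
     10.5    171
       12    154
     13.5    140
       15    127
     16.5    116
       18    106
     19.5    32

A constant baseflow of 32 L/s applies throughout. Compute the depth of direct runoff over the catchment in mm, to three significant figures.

Direct runoff: 0.0, 30.0, 102.0, 230.0, 203.0, 179.0, 158.0, 139.0, 122.0, 108.0, 95.0, 84.0, 74.0, 0.0 L/s; ΣQ_DR = 1524 L/s.
V = ΣQ_DR · Δt = 1524 × 5400 s = 8.230 × 10^6 L.
Over A = 100 ha, depth = V / A = 8.23 mm.

d ≈ 8.23 mm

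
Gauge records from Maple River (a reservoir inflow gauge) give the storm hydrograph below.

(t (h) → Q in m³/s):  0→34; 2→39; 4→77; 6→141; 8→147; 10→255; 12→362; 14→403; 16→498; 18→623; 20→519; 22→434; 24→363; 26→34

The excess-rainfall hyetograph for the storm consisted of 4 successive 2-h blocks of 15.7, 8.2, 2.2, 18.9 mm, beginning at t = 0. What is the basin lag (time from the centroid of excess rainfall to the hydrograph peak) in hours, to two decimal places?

Centroid of excess rainfall: t_c = Σ P_i·t̄_i / ΣP_i = 4.0800 h (block centres at 1, 3, 5, 7 h).
Hydrograph peak occurs at t = 18 h, so basin lag t_L = 18 − 4.0800 = 13.92 h.

t_L ≈ 13.92 h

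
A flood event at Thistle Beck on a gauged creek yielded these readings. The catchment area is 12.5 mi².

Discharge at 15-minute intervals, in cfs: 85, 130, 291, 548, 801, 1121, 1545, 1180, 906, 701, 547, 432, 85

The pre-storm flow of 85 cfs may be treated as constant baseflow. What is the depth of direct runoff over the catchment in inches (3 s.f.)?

d ≈ 0.225 in

Direct runoff: 0.0, 45.0, 206.0, 463.0, 716.0, 1036.0, 1460.0, 1095.0, 821.0, 616.0, 462.0, 347.0, 0.0 cfs; ΣQ_DR = 7267 cfs.
V = ΣQ_DR · Δt = 7267 × 900 s = 6.540 × 10^6 ft³.
Over A = 12.5 mi², depth = V / A = 0.225 in.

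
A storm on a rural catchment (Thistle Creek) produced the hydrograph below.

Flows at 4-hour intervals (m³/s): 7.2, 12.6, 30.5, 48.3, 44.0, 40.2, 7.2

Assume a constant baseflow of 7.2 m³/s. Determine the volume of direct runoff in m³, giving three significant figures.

Direct-runoff ordinates (Q − Q_b): 0.0, 5.4, 23.3, 41.1, 36.8, 33.0, 0.0 m³/s.
ΣQ_DR = 139.6 m³/s.
With Δt = 4 h = 14400 s, V = ΣQ_DR · Δt = 139.6 × 14400 = 2.01 × 10^6 m³.

V ≈ 2.01 × 10^6 m³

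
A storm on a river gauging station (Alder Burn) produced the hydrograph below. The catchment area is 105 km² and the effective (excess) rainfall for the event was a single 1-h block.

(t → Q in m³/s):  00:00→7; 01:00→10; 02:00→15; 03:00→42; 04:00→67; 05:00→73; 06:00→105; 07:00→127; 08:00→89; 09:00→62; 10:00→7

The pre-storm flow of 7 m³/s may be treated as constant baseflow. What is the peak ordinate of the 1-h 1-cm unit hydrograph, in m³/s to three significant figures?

U_p ≈ 66.4 m³/s

Direct runoff: 0.0, 3.0, 8.0, 35.0, 60.0, 66.0, 98.0, 120.0, 82.0, 55.0, 0.0 m³/s; ΣQ_DR = 527.0 m³/s, peak = 120.0 m³/s.
Runoff depth d = ΣQ_DR·Δt / A = 527.0 × 3600 / (105 km²) = 18.07 mm.
The 1-cm UH is the DRH scaled by (10 mm)/d, so U_p = 120.0 × 10/18.07 = 66.4 m³/s.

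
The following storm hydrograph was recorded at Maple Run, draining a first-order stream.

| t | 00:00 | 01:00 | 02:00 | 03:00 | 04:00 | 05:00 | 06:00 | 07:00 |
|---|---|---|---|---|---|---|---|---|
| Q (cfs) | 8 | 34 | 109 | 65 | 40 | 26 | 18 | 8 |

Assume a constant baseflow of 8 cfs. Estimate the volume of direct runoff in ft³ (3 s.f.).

Direct-runoff ordinates (Q − Q_b): 0.0, 26.0, 101.0, 57.0, 32.0, 18.0, 10.0, 0.0 cfs.
ΣQ_DR = 244.0 cfs.
With Δt = 1 h = 3600 s, V = ΣQ_DR · Δt = 244.0 × 3600 = 8.78 × 10^5 ft³.

V ≈ 8.78 × 10^5 ft³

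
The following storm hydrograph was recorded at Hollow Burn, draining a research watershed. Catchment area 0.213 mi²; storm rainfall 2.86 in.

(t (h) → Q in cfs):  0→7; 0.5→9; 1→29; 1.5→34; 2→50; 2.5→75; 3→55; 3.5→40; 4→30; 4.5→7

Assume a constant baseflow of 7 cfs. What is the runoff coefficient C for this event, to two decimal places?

C ≈ 0.34

ΣQ_DR = 266.0 cfs; V = ΣQ_DR·Δt = 4.788 × 10^5 ft³.
Runoff depth d = V / A = 0.9676 in.
C = d / P = 0.9676 / 2.86 = 0.34.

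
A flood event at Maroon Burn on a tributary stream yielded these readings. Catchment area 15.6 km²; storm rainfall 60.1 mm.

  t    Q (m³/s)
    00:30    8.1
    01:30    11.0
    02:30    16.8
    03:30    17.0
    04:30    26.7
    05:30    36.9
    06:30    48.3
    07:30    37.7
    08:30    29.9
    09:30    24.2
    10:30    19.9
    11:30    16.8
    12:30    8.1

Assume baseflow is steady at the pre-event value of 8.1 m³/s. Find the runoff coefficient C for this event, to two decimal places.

ΣQ_DR = 196.1 m³/s; V = ΣQ_DR·Δt = 7.060 × 10^5 m³.
Runoff depth d = V / A = 45.25 mm.
C = d / P = 45.25 / 60.1 = 0.75.

C ≈ 0.75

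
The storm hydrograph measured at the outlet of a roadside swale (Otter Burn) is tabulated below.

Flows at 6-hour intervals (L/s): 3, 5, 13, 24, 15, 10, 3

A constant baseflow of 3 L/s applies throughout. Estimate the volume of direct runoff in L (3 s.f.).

Direct-runoff ordinates (Q − Q_b): 0.0, 2.0, 10.0, 21.0, 12.0, 7.0, 0.0 L/s.
ΣQ_DR = 52.00 L/s.
With Δt = 6 h = 21600 s, V = ΣQ_DR · Δt = 52.00 × 21600 = 1.12 × 10^6 L.

V ≈ 1.12 × 10^6 L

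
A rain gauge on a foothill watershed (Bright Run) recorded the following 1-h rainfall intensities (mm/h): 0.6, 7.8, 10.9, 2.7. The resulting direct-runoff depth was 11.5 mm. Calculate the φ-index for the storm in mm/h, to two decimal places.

φ ≈ 3.60 mm/h

Only the 2 blocks with intensity above φ contribute runoff: 7.8, 10.9 mm/h.
Σ(I−φ)·Δt = d  ⇒  (7.8+10.9 − 2φ)·1 = 11.5
φ = (18.70 − 11.5/1) / 2 = 3.60 mm/h.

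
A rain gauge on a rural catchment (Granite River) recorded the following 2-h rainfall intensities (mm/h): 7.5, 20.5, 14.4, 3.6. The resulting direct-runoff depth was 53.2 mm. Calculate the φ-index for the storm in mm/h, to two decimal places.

φ ≈ 5.27 mm/h

Only the 3 blocks with intensity above φ contribute runoff: 7.5, 20.5, 14.4 mm/h.
Σ(I−φ)·Δt = d  ⇒  (7.5+20.5+14.4 − 3φ)·2 = 53.2
φ = (42.40 − 53.2/2) / 3 = 5.27 mm/h.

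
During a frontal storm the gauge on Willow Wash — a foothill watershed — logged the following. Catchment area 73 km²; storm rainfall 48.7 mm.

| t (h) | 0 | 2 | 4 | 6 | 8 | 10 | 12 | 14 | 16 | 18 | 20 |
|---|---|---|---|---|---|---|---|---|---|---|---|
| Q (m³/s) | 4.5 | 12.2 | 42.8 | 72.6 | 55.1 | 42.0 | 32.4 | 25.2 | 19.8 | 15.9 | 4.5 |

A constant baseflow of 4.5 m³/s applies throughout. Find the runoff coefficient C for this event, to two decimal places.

C ≈ 0.56

ΣQ_DR = 277.5 m³/s; V = ΣQ_DR·Δt = 1.998 × 10^6 m³.
Runoff depth d = V / A = 27.37 mm.
C = d / P = 27.37 / 48.7 = 0.56.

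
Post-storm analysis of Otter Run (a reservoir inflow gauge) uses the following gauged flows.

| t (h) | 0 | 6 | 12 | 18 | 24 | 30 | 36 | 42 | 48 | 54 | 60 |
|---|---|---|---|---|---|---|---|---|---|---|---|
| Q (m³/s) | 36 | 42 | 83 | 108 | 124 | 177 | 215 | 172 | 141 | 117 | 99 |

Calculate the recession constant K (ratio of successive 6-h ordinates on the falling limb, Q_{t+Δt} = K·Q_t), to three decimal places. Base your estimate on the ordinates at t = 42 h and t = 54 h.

Using the recession-limb readings at t = 42 h and t = 54 h: Q falls from 172 to 117 m³/s over 2 intervals.
K = (Q₂/Q₁)^(1/2) = (117/172)^(1/2) = 0.825.

K ≈ 0.825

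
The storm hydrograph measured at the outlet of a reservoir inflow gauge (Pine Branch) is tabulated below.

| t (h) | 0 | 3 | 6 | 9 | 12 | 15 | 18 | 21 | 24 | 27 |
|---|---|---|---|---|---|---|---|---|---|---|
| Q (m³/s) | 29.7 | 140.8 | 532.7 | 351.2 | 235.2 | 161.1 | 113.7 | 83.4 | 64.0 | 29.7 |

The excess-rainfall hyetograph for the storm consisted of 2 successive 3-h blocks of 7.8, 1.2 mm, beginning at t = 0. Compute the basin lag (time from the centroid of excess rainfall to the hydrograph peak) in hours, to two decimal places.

t_L ≈ 4.10 h

Centroid of excess rainfall: t_c = Σ P_i·t̄_i / ΣP_i = 1.9000 h (block centres at 1.5, 4.5 h).
Hydrograph peak occurs at t = 6 h, so basin lag t_L = 6 − 1.9000 = 4.10 h.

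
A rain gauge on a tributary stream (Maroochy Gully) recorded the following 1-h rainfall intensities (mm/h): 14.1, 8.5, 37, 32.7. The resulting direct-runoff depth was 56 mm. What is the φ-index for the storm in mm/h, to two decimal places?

Only the 3 blocks with intensity above φ contribute runoff: 14.1, 37, 32.7 mm/h.
Σ(I−φ)·Δt = d  ⇒  (14.1+37+32.7 − 3φ)·1 = 56
φ = (83.80 − 56/1) / 3 = 9.27 mm/h.

φ ≈ 9.27 mm/h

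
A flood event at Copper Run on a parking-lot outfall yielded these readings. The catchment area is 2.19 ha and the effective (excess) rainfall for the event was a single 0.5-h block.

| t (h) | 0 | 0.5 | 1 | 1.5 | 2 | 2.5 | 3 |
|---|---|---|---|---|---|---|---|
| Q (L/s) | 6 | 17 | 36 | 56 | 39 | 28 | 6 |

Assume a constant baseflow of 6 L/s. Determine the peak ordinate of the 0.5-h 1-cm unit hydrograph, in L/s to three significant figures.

U_p ≈ 41.7 L/s

Direct runoff: 0.0, 11.0, 30.0, 50.0, 33.0, 22.0, 0.0 L/s; ΣQ_DR = 146.0 L/s, peak = 50.0 L/s.
Runoff depth d = ΣQ_DR·Δt / A = 146.0 × 1800 / (2.19 ha) = 12.00 mm.
The 1-cm UH is the DRH scaled by (10 mm)/d, so U_p = 50.0 × 10/12.00 = 41.7 L/s.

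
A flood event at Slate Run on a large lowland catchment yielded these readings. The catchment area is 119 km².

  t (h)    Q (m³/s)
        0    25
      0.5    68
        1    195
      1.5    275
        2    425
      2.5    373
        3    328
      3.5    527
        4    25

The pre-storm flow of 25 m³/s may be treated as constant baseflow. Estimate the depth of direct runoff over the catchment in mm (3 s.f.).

Direct runoff: 0.0, 43.0, 170.0, 250.0, 400.0, 348.0, 303.0, 502.0, 0.0 m³/s; ΣQ_DR = 2016 m³/s.
V = ΣQ_DR · Δt = 2016 × 1800 s = 3.629 × 10^6 m³.
Over A = 119 km², depth = V / A = 30.5 mm.

d ≈ 30.5 mm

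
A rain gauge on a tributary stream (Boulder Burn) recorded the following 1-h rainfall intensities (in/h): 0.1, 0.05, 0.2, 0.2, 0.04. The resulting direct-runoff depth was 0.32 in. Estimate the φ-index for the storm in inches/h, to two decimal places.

Only the 3 blocks with intensity above φ contribute runoff: 0.1, 0.2, 0.2 in/h.
Σ(I−φ)·Δt = d  ⇒  (0.1+0.2+0.2 − 3φ)·1 = 0.32
φ = (0.5000 − 0.32/1) / 3 = 0.06 in/h.

φ ≈ 0.06 in/h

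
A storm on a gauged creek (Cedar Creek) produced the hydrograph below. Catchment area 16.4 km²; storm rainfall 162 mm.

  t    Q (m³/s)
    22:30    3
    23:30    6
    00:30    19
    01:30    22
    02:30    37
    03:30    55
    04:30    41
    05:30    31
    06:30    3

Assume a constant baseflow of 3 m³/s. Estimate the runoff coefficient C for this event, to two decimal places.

C ≈ 0.26

ΣQ_DR = 190.0 m³/s; V = ΣQ_DR·Δt = 6.840 × 10^5 m³.
Runoff depth d = V / A = 41.71 mm.
C = d / P = 41.71 / 162 = 0.26.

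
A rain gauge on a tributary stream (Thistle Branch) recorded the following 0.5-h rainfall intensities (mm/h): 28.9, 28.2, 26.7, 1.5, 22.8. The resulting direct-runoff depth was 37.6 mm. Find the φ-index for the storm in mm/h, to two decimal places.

Only the 4 blocks with intensity above φ contribute runoff: 28.9, 28.2, 26.7, 22.8 mm/h.
Σ(I−φ)·Δt = d  ⇒  (28.9+28.2+26.7+22.8 − 4φ)·0.5 = 37.6
φ = (106.6 − 37.6/0.5) / 4 = 7.85 mm/h.

φ ≈ 7.85 mm/h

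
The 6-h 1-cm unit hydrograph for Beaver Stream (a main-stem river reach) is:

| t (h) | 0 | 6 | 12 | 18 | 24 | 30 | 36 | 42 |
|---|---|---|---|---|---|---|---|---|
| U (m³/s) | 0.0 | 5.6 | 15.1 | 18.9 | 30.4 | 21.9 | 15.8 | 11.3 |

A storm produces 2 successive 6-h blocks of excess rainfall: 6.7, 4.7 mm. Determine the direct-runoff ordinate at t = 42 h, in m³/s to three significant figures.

Q ≈ 15.0 m³/s

By discrete convolution, Q_j = Σ (P_i / 10 mm) · U_{j−i}.
At t = 42 h (j=7): Q = (6.7/10)·11.3 + (4.7/10)·15.8 = 15.0 m³/s.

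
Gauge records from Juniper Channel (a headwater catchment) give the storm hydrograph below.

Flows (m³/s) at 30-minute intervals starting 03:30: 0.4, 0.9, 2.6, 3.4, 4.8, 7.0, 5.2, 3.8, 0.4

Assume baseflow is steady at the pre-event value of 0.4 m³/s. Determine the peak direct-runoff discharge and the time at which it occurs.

Q_p = 6.6 m³/s at t = 06:00

Subtracting baseflow gives direct-runoff ordinates: 0.0, 0.5, 2.2, 3.0, 4.4, 6.6, 4.8, 3.4, 0.0 m³/s.
The maximum is 6.6 m³/s, occurring at the reading for t = 06:00.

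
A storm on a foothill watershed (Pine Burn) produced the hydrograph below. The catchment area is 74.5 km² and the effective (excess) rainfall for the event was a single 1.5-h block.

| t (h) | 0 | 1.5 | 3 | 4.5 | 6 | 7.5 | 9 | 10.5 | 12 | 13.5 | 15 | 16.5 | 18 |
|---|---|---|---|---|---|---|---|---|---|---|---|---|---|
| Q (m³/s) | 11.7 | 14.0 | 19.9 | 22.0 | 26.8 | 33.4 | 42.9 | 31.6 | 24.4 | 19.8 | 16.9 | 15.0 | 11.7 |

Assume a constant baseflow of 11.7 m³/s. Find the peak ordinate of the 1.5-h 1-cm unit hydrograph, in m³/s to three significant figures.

Direct runoff: 0.0, 2.3, 8.2, 10.3, 15.1, 21.7, 31.2, 19.9, 12.7, 8.1, 5.2, 3.3, 0.0 m³/s; ΣQ_DR = 138.0 m³/s, peak = 31.2 m³/s.
Runoff depth d = ΣQ_DR·Δt / A = 138.0 × 5400 / (74.5 km²) = 10.00 mm.
The 1-cm UH is the DRH scaled by (10 mm)/d, so U_p = 31.2 × 10/10.00 = 31.2 m³/s.

U_p ≈ 31.2 m³/s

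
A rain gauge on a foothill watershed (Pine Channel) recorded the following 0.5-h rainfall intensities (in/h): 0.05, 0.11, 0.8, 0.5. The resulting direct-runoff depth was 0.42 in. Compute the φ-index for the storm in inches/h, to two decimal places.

φ ≈ 0.23 in/h

Only the 2 blocks with intensity above φ contribute runoff: 0.8, 0.5 in/h.
Σ(I−φ)·Δt = d  ⇒  (0.8+0.5 − 2φ)·0.5 = 0.42
φ = (1.300 − 0.42/0.5) / 2 = 0.23 in/h.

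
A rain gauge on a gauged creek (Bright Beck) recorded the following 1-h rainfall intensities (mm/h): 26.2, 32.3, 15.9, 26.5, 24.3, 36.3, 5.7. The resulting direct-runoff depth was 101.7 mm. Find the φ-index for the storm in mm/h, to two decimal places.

φ ≈ 9.97 mm/h

Only the 6 blocks with intensity above φ contribute runoff: 26.2, 32.3, 15.9, 26.5, 24.3, 36.3 mm/h.
Σ(I−φ)·Δt = d  ⇒  (26.2+32.3+15.9+26.5+24.3+36.3 − 6φ)·1 = 101.7
φ = (161.5 − 101.7/1) / 6 = 9.97 mm/h.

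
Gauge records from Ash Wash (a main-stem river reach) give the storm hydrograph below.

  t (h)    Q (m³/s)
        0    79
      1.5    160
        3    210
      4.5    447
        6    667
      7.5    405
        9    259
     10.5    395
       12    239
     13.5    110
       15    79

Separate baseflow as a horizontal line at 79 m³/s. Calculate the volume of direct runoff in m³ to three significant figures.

V ≈ 1.18 × 10^7 m³

Direct-runoff ordinates (Q − Q_b): 0.0, 81.0, 131.0, 368.0, 588.0, 326.0, 180.0, 316.0, 160.0, 31.0, 0.0 m³/s.
ΣQ_DR = 2181 m³/s.
With Δt = 1.5 h = 5400 s, V = ΣQ_DR · Δt = 2181 × 5400 = 1.18 × 10^7 m³.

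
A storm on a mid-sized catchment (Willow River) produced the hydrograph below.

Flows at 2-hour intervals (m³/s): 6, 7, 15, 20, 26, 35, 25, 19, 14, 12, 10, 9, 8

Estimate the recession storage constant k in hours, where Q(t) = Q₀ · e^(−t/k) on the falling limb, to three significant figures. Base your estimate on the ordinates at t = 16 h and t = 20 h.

k ≈ 11.9 h

On the falling limb, Q drops from 14 to 10 m³/s between t = 16 h and t = 20 h (Δt = 4 h).
k = −Δt / ln(Q₂/Q₁) = −4 / ln(10/14) = 11.9 h.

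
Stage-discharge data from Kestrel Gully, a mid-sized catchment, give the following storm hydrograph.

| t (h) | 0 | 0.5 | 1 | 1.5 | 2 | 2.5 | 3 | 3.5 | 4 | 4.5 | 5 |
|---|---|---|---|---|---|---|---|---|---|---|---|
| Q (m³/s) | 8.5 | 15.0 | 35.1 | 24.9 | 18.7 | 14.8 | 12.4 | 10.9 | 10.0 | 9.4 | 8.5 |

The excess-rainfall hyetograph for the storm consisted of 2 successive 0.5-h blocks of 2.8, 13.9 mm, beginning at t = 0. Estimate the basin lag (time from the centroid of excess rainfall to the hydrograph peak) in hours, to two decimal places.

t_L ≈ 0.33 h

Centroid of excess rainfall: t_c = Σ P_i·t̄_i / ΣP_i = 0.6662 h (block centres at 0.25, 0.75 h).
Hydrograph peak occurs at t = 1 h, so basin lag t_L = 1 − 0.6662 = 0.33 h.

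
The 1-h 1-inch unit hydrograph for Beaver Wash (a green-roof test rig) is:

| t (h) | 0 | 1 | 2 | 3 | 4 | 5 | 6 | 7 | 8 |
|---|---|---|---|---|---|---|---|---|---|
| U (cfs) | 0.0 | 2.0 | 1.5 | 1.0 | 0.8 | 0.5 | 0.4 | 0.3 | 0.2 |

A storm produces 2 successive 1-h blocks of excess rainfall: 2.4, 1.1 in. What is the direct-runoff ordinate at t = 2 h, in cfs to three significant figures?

Q ≈ 5.80 cfs

By discrete convolution, Q_j = Σ (P_i / 1 in) · U_{j−i}.
At t = 2 h (j=2): Q = (2.4/1)·1.5 + (1.1/1)·2.0 = 5.80 cfs.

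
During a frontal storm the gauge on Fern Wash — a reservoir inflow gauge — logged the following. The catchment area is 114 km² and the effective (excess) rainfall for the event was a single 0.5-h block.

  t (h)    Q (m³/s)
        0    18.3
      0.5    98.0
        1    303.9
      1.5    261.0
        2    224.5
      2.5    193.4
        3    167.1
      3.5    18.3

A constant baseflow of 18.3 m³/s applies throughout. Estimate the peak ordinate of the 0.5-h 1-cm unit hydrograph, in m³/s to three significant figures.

Direct runoff: 0.0, 79.7, 285.6, 242.7, 206.2, 175.1, 148.8, 0.0 m³/s; ΣQ_DR = 1138 m³/s, peak = 285.6 m³/s.
Runoff depth d = ΣQ_DR·Δt / A = 1138 × 1800 / (114 km²) = 17.97 mm.
The 1-cm UH is the DRH scaled by (10 mm)/d, so U_p = 285.6 × 10/17.97 = 159 m³/s.

U_p ≈ 159 m³/s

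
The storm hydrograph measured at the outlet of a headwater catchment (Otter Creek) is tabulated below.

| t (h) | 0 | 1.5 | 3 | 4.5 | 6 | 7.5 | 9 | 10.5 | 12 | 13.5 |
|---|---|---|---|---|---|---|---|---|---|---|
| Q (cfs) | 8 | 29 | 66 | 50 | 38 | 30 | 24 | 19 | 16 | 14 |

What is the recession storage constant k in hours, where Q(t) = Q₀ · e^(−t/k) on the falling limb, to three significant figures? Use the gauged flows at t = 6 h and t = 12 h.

k ≈ 6.94 h

On the falling limb, Q drops from 38 to 16 cfs between t = 6 h and t = 12 h (Δt = 6 h).
k = −Δt / ln(Q₂/Q₁) = −6 / ln(16/38) = 6.94 h.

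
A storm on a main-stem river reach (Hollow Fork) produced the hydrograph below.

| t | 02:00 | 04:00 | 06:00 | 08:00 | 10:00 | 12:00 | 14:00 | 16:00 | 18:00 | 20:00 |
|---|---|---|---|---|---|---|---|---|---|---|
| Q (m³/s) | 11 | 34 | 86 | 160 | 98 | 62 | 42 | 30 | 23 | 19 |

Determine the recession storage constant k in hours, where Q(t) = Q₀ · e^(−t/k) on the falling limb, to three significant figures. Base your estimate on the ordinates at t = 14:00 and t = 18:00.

k ≈ 6.64 h

On the falling limb, Q drops from 42 to 23 m³/s between t = 14:00 and t = 18:00 (Δt = 4 h).
k = −Δt / ln(Q₂/Q₁) = −4 / ln(23/42) = 6.64 h.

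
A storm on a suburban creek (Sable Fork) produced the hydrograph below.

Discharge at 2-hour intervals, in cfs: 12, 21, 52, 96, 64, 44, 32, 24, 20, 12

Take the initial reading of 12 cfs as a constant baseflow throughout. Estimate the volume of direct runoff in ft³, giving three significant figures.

V ≈ 1.85 × 10^6 ft³

Direct-runoff ordinates (Q − Q_b): 0.0, 9.0, 40.0, 84.0, 52.0, 32.0, 20.0, 12.0, 8.0, 0.0 cfs.
ΣQ_DR = 257.0 cfs.
With Δt = 2 h = 7200 s, V = ΣQ_DR · Δt = 257.0 × 7200 = 1.85 × 10^6 ft³.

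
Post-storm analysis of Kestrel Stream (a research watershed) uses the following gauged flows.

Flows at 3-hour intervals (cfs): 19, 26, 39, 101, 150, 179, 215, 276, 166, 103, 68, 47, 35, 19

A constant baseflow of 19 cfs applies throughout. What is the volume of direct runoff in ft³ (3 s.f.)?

Direct-runoff ordinates (Q − Q_b): 0.0, 7.0, 20.0, 82.0, 131.0, 160.0, 196.0, 257.0, 147.0, 84.0, 49.0, 28.0, 16.0, 0.0 cfs.
ΣQ_DR = 1177 cfs.
With Δt = 3 h = 10800 s, V = ΣQ_DR · Δt = 1177 × 10800 = 1.27 × 10^7 ft³.

V ≈ 1.27 × 10^7 ft³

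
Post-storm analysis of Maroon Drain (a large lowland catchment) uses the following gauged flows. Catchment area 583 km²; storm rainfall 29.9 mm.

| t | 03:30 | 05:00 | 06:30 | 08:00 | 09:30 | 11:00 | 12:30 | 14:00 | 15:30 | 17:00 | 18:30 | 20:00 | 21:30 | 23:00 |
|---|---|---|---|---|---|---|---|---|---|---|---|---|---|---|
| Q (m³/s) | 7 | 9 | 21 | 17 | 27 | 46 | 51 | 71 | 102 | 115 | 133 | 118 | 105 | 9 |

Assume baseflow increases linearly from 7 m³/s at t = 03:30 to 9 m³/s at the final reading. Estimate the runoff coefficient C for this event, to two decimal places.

C ≈ 0.22

ΣQ_DR = 719.0 m³/s; V = ΣQ_DR·Δt = 3.883 × 10^6 m³.
Runoff depth d = V / A = 6.660 mm.
C = d / P = 6.660 / 29.9 = 0.22.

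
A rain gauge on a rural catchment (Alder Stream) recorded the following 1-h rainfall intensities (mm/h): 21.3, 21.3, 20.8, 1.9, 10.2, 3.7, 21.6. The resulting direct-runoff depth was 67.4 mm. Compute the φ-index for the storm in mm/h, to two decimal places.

φ ≈ 5.56 mm/h

Only the 5 blocks with intensity above φ contribute runoff: 21.3, 21.3, 20.8, 10.2, 21.6 mm/h.
Σ(I−φ)·Δt = d  ⇒  (21.3+21.3+20.8+10.2+21.6 − 5φ)·1 = 67.4
φ = (95.20 − 67.4/1) / 5 = 5.56 mm/h.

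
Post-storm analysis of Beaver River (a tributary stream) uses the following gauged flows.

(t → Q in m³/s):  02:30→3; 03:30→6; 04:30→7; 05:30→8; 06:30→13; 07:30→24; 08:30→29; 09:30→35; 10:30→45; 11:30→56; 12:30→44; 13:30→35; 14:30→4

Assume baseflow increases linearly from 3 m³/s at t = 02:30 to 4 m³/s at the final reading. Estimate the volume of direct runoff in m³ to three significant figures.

Direct-runoff ordinates (Q − Q_b): 0.00, 2.92, 3.83, 4.75, 9.67, 20.58, 25.50, 31.42, 41.33, 52.25, 40.17, 31.08, 0.00 m³/s.
ΣQ_DR = 263.5 m³/s.
With Δt = 1 h = 3600 s, V = ΣQ_DR · Δt = 263.5 × 3600 = 9.49 × 10^5 m³.

V ≈ 9.49 × 10^5 m³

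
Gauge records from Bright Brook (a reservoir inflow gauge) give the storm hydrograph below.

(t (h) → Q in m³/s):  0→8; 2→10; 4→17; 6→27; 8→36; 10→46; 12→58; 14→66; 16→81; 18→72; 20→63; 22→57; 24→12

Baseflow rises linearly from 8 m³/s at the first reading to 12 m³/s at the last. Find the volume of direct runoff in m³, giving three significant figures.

V ≈ 3.05 × 10^6 m³

Direct-runoff ordinates (Q − Q_b): 0.00, 1.67, 8.33, 18.00, 26.67, 36.33, 48.00, 55.67, 70.33, 61.00, 51.67, 45.33, 0.00 m³/s.
ΣQ_DR = 423.0 m³/s.
With Δt = 2 h = 7200 s, V = ΣQ_DR · Δt = 423.0 × 7200 = 3.05 × 10^6 m³.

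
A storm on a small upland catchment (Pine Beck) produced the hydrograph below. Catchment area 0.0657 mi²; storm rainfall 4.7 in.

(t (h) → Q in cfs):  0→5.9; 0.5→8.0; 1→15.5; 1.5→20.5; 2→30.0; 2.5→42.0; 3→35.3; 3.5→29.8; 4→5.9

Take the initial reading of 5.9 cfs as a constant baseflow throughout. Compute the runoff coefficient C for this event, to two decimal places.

ΣQ_DR = 139.8 cfs; V = ΣQ_DR·Δt = 2.516 × 10^5 ft³.
Runoff depth d = V / A = 1.649 in.
C = d / P = 1.649 / 4.7 = 0.35.

C ≈ 0.35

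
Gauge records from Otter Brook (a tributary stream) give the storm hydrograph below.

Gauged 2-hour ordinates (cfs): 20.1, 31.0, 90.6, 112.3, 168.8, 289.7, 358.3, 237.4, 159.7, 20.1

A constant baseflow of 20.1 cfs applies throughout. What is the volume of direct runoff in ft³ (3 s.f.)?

Direct-runoff ordinates (Q − Q_b): 0.0, 10.9, 70.5, 92.2, 148.7, 269.6, 338.2, 217.3, 139.6, 0.0 cfs.
ΣQ_DR = 1287 cfs.
With Δt = 2 h = 7200 s, V = ΣQ_DR · Δt = 1287 × 7200 = 9.27 × 10^6 ft³.

V ≈ 9.27 × 10^6 ft³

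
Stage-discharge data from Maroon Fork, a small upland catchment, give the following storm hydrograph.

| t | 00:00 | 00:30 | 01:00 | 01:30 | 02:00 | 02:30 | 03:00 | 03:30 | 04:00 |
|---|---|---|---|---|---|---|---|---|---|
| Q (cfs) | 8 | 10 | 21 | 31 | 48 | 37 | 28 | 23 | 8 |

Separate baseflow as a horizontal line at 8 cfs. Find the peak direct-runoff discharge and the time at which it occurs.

Q_p = 40.0 cfs at t = 02:00

Subtracting baseflow gives direct-runoff ordinates: 0.0, 2.0, 13.0, 23.0, 40.0, 29.0, 20.0, 15.0, 0.0 cfs.
The maximum is 40.0 cfs, occurring at the reading for t = 02:00.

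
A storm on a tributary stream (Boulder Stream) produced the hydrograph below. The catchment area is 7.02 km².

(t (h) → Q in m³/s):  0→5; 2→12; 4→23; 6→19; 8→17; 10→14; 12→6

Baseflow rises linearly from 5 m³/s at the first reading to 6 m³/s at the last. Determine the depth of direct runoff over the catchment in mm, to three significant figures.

Direct runoff: 0.00, 6.83, 17.67, 13.50, 11.33, 8.17, 0.00 m³/s; ΣQ_DR = 57.50 m³/s.
V = ΣQ_DR · Δt = 57.50 × 7200 s = 4.140 × 10^5 m³.
Over A = 7.02 km², depth = V / A = 59.0 mm.

d ≈ 59.0 mm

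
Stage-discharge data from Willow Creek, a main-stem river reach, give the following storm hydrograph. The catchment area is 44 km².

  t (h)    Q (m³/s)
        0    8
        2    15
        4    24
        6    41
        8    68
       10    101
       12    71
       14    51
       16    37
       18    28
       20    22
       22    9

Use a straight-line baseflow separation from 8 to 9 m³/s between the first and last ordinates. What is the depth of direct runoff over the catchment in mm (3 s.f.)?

Direct runoff: 0.00, 6.91, 15.82, 32.73, 59.64, 92.55, 62.45, 42.36, 28.27, 19.18, 13.09, 0.00 m³/s; ΣQ_DR = 373.0 m³/s.
V = ΣQ_DR · Δt = 373.0 × 7200 s = 2.686 × 10^6 m³.
Over A = 44 km², depth = V / A = 61.0 mm.

d ≈ 61.0 mm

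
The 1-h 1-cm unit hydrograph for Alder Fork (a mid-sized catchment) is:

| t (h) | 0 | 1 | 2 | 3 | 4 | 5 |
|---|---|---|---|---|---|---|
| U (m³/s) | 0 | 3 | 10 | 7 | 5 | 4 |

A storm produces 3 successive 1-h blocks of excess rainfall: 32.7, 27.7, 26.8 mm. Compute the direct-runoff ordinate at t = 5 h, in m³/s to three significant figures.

Q ≈ 45.7 m³/s

By discrete convolution, Q_j = Σ (P_i / 10 mm) · U_{j−i}.
At t = 5 h (j=5): Q = (32.7/10)·4 + (27.7/10)·5 + (26.8/10)·7 = 45.7 m³/s.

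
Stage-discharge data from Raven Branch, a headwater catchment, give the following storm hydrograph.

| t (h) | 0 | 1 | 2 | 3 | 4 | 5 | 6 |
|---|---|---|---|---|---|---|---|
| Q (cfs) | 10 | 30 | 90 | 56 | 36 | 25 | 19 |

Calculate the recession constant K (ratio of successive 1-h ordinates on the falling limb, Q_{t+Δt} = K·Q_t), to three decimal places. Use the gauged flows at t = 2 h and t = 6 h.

K ≈ 0.678

Using the recession-limb readings at t = 2 h and t = 6 h: Q falls from 90 to 19 cfs over 4 intervals.
K = (Q₂/Q₁)^(1/4) = (19/90)^(1/4) = 0.678.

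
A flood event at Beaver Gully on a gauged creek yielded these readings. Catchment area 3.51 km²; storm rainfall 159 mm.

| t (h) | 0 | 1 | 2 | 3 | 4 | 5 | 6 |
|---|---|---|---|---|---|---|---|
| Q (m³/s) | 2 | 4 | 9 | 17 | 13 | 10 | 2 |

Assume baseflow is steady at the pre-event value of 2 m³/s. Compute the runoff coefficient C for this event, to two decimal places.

ΣQ_DR = 43.00 m³/s; V = ΣQ_DR·Δt = 1.548 × 10^5 m³.
Runoff depth d = V / A = 44.10 mm.
C = d / P = 44.10 / 159 = 0.28.

C ≈ 0.28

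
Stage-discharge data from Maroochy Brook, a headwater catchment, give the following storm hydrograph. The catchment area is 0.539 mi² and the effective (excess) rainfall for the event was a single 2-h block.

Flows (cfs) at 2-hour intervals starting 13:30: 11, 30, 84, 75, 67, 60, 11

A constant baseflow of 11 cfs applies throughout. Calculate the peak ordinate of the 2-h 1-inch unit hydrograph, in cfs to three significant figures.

U_p ≈ 48.6 cfs

Direct runoff: 0.0, 19.0, 73.0, 64.0, 56.0, 49.0, 0.0 cfs; ΣQ_DR = 261.0 cfs, peak = 73.0 cfs.
Runoff depth d = ΣQ_DR·Δt / A = 261.0 × 7200 / (0.539 mi²) = 1.501 in.
The 1-inch UH is the DRH scaled by (1 in)/d, so U_p = 73.0 × 1/1.501 = 48.6 cfs.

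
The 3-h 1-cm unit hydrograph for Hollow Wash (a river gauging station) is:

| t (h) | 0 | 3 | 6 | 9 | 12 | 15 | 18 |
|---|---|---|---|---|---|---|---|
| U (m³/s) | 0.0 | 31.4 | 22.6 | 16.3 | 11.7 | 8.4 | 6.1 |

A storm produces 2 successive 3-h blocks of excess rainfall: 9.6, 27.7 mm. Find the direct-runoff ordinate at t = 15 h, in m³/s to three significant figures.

By discrete convolution, Q_j = Σ (P_i / 10 mm) · U_{j−i}.
At t = 15 h (j=5): Q = (9.6/10)·8.4 + (27.7/10)·11.7 = 40.5 m³/s.

Q ≈ 40.5 m³/s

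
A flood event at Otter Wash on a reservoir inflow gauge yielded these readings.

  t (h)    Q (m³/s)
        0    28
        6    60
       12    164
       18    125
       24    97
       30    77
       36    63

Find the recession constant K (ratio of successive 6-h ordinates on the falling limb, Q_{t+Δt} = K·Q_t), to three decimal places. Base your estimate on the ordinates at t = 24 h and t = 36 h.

K ≈ 0.806

Using the recession-limb readings at t = 24 h and t = 36 h: Q falls from 97 to 63 m³/s over 2 intervals.
K = (Q₂/Q₁)^(1/2) = (63/97)^(1/2) = 0.806.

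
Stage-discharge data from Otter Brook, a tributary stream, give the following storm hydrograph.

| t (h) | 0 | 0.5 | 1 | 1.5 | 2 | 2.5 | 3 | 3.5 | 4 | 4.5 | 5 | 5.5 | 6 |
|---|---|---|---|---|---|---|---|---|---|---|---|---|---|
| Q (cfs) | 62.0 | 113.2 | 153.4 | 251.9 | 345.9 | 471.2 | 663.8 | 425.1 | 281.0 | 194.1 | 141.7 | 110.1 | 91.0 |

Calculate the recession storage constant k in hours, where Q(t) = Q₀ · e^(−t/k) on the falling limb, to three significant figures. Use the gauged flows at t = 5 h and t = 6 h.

k ≈ 2.26 h

On the falling limb, Q drops from 141.7 to 91.0 cfs between t = 5 h and t = 6 h (Δt = 1 h).
k = −Δt / ln(Q₂/Q₁) = −1 / ln(91.0/141.7) = 2.26 h.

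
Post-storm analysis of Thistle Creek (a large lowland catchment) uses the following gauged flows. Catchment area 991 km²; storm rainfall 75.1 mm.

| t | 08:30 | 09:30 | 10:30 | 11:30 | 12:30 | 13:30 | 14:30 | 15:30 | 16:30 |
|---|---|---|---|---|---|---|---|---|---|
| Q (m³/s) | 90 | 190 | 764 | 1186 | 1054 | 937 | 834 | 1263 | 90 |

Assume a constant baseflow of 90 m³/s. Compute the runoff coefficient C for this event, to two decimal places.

C ≈ 0.27

ΣQ_DR = 5598 m³/s; V = ΣQ_DR·Δt = 2.015 × 10^7 m³.
Runoff depth d = V / A = 20.34 mm.
C = d / P = 20.34 / 75.1 = 0.27.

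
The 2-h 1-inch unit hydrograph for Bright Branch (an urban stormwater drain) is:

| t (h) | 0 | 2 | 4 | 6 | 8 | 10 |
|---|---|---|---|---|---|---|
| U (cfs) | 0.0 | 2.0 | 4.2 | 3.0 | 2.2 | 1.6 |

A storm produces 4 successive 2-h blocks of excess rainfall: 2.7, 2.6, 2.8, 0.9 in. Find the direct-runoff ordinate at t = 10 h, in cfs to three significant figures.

Q ≈ 22.2 cfs

By discrete convolution, Q_j = Σ (P_i / 1 in) · U_{j−i}.
At t = 10 h (j=5): Q = (2.7/1)·1.6 + (2.6/1)·2.2 + (2.8/1)·3.0 + (0.9/1)·4.2 = 22.2 cfs.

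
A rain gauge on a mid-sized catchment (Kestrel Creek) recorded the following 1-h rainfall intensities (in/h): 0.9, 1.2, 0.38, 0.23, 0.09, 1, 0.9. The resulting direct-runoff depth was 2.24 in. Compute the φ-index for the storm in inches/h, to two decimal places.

Only the 4 blocks with intensity above φ contribute runoff: 0.9, 1.2, 1, 0.9 in/h.
Σ(I−φ)·Δt = d  ⇒  (0.9+1.2+1+0.9 − 4φ)·1 = 2.24
φ = (4.000 − 2.24/1) / 4 = 0.44 in/h.

φ ≈ 0.44 in/h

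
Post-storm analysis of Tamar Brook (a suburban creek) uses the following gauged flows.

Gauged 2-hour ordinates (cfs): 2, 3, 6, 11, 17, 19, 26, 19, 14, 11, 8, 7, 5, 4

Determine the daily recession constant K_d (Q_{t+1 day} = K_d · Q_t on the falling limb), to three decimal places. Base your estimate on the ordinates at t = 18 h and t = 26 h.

K_d ≈ 0.048

Between t = 18 h and t = 26 h the flow falls from 11 to 4 cfs over 4×2 h = 8 h.
Per-interval ratio K = (4/11)^(1/4) = 0.7765; K_d = K^(24/2) = 0.048.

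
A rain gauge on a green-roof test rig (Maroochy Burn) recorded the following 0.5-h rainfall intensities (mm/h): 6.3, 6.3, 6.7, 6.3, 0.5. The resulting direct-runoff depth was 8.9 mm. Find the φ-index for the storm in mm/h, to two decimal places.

Only the 4 blocks with intensity above φ contribute runoff: 6.3, 6.3, 6.7, 6.3 mm/h.
Σ(I−φ)·Δt = d  ⇒  (6.3+6.3+6.7+6.3 − 4φ)·0.5 = 8.9
φ = (25.60 − 8.9/0.5) / 4 = 1.95 mm/h.

φ ≈ 1.95 mm/h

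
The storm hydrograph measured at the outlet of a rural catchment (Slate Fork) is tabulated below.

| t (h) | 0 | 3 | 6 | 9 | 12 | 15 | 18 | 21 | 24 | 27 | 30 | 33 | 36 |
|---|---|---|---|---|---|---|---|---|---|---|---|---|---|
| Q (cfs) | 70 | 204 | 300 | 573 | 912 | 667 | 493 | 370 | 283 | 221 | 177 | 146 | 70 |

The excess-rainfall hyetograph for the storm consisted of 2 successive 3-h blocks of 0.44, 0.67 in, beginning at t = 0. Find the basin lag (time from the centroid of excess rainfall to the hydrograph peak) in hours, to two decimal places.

t_L ≈ 8.69 h

Centroid of excess rainfall: t_c = Σ P_i·t̄_i / ΣP_i = 3.3108 h (block centres at 1.5, 4.5 h).
Hydrograph peak occurs at t = 12 h, so basin lag t_L = 12 − 3.3108 = 8.69 h.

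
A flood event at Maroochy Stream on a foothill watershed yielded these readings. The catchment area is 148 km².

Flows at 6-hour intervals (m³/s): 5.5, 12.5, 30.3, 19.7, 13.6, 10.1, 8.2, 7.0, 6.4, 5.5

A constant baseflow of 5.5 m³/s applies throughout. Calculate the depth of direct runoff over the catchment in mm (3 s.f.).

Direct runoff: 0.0, 7.0, 24.8, 14.2, 8.1, 4.6, 2.7, 1.5, 0.9, 0.0 m³/s; ΣQ_DR = 63.80 m³/s.
V = ΣQ_DR · Δt = 63.80 × 21600 s = 1.378 × 10^6 m³.
Over A = 148 km², depth = V / A = 9.31 mm.

d ≈ 9.31 mm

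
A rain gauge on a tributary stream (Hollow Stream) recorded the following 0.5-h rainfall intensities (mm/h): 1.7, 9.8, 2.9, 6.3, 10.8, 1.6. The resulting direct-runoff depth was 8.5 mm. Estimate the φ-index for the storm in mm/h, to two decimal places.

φ ≈ 3.30 mm/h

Only the 3 blocks with intensity above φ contribute runoff: 9.8, 6.3, 10.8 mm/h.
Σ(I−φ)·Δt = d  ⇒  (9.8+6.3+10.8 − 3φ)·0.5 = 8.5
φ = (26.90 − 8.5/0.5) / 3 = 3.30 mm/h.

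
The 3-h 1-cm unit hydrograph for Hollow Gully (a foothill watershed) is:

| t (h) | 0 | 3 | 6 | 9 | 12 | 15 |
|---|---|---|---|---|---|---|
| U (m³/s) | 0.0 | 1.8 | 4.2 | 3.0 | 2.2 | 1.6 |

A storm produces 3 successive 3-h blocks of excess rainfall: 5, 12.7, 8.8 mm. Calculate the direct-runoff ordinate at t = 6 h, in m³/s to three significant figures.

Q ≈ 4.39 m³/s

By discrete convolution, Q_j = Σ (P_i / 10 mm) · U_{j−i}.
At t = 6 h (j=2): Q = (5/10)·4.2 + (12.7/10)·1.8 + (8.8/10)·0.0 = 4.39 m³/s.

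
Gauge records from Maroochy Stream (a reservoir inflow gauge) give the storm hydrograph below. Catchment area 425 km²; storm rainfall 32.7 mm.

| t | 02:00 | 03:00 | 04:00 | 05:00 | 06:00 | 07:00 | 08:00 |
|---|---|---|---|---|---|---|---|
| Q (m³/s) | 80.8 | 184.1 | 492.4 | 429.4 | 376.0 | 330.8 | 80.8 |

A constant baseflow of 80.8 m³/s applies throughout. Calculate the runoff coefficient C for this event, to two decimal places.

C ≈ 0.36

ΣQ_DR = 1409 m³/s; V = ΣQ_DR·Δt = 5.071 × 10^6 m³.
Runoff depth d = V / A = 11.93 mm.
C = d / P = 11.93 / 32.7 = 0.36.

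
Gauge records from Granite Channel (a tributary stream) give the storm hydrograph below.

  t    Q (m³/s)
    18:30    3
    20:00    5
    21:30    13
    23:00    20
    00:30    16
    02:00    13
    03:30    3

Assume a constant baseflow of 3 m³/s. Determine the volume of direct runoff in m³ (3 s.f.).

Direct-runoff ordinates (Q − Q_b): 0.0, 2.0, 10.0, 17.0, 13.0, 10.0, 0.0 m³/s.
ΣQ_DR = 52.00 m³/s.
With Δt = 1.5 h = 5400 s, V = ΣQ_DR · Δt = 52.00 × 5400 = 2.81 × 10^5 m³.

V ≈ 2.81 × 10^5 m³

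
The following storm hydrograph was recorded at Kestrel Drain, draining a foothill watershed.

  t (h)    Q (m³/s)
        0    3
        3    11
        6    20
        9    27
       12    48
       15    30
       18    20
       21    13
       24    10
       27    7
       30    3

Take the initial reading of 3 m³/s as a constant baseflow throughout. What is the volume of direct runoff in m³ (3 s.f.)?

V ≈ 1.72 × 10^6 m³

Direct-runoff ordinates (Q − Q_b): 0.0, 8.0, 17.0, 24.0, 45.0, 27.0, 17.0, 10.0, 7.0, 4.0, 0.0 m³/s.
ΣQ_DR = 159.0 m³/s.
With Δt = 3 h = 10800 s, V = ΣQ_DR · Δt = 159.0 × 10800 = 1.72 × 10^6 m³.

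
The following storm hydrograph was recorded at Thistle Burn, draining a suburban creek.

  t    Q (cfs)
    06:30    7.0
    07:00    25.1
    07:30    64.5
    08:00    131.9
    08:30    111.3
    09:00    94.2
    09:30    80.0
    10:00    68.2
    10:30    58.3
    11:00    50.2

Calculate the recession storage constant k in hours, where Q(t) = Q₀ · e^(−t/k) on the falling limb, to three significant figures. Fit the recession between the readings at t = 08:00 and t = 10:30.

On the falling limb, Q drops from 131.9 to 58.3 cfs between t = 08:00 and t = 10:30 (Δt = 2.5 h).
k = −Δt / ln(Q₂/Q₁) = −2.5 / ln(58.3/131.9) = 3.06 h.

k ≈ 3.06 h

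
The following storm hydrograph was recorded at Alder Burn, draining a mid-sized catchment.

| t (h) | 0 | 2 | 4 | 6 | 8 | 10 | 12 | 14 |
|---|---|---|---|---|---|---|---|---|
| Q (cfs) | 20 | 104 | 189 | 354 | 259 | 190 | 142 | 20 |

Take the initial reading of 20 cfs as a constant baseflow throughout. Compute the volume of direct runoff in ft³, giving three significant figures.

V ≈ 8.05 × 10^6 ft³

Direct-runoff ordinates (Q − Q_b): 0.0, 84.0, 169.0, 334.0, 239.0, 170.0, 122.0, 0.0 cfs.
ΣQ_DR = 1118 cfs.
With Δt = 2 h = 7200 s, V = ΣQ_DR · Δt = 1118 × 7200 = 8.05 × 10^6 ft³.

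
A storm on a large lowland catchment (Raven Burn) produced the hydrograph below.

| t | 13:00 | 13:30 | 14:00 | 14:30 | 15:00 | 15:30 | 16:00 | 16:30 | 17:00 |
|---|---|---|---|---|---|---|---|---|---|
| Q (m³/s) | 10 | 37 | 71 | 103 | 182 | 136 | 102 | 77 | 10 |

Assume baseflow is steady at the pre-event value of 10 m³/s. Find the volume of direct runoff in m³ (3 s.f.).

V ≈ 1.15 × 10^6 m³

Direct-runoff ordinates (Q − Q_b): 0.0, 27.0, 61.0, 93.0, 172.0, 126.0, 92.0, 67.0, 0.0 m³/s.
ΣQ_DR = 638.0 m³/s.
With Δt = 0.5 h = 1800 s, V = ΣQ_DR · Δt = 638.0 × 1800 = 1.15 × 10^6 m³.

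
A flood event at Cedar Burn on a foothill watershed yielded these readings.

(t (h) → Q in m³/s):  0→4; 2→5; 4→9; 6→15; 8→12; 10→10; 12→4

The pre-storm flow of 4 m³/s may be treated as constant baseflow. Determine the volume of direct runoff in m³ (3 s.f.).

V ≈ 2.23 × 10^5 m³

Direct-runoff ordinates (Q − Q_b): 0.0, 1.0, 5.0, 11.0, 8.0, 6.0, 0.0 m³/s.
ΣQ_DR = 31.00 m³/s.
With Δt = 2 h = 7200 s, V = ΣQ_DR · Δt = 31.00 × 7200 = 2.23 × 10^5 m³.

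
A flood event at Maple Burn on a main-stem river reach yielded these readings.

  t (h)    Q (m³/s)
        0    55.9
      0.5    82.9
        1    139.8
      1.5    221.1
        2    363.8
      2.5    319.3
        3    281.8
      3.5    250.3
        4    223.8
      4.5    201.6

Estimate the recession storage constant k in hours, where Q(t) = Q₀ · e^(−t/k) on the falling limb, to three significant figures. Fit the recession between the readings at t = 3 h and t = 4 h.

On the falling limb, Q drops from 281.8 to 223.8 m³/s between t = 3 h and t = 4 h (Δt = 1 h).
k = −Δt / ln(Q₂/Q₁) = −1 / ln(223.8/281.8) = 4.34 h.

k ≈ 4.34 h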